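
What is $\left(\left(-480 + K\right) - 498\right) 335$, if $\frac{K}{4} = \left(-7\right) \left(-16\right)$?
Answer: $-177550$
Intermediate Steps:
$K = 448$ ($K = 4 \left(\left(-7\right) \left(-16\right)\right) = 4 \cdot 112 = 448$)
$\left(\left(-480 + K\right) - 498\right) 335 = \left(\left(-480 + 448\right) - 498\right) 335 = \left(-32 - 498\right) 335 = \left(-530\right) 335 = -177550$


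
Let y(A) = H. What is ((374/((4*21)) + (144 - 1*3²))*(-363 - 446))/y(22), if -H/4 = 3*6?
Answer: 4738313/3024 ≈ 1566.9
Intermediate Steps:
H = -72 (H = -12*6 = -4*18 = -72)
y(A) = -72
((374/((4*21)) + (144 - 1*3²))*(-363 - 446))/y(22) = ((374/((4*21)) + (144 - 1*3²))*(-363 - 446))/(-72) = ((374/84 + (144 - 1*9))*(-809))*(-1/72) = ((374*(1/84) + (144 - 9))*(-809))*(-1/72) = ((187/42 + 135)*(-809))*(-1/72) = ((5857/42)*(-809))*(-1/72) = -4738313/42*(-1/72) = 4738313/3024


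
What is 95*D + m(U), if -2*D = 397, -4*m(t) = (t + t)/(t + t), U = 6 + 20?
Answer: -75431/4 ≈ -18858.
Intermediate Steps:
U = 26
m(t) = -¼ (m(t) = -(t + t)/(4*(t + t)) = -2*t/(4*(2*t)) = -2*t*1/(2*t)/4 = -¼*1 = -¼)
D = -397/2 (D = -½*397 = -397/2 ≈ -198.50)
95*D + m(U) = 95*(-397/2) - ¼ = -37715/2 - ¼ = -75431/4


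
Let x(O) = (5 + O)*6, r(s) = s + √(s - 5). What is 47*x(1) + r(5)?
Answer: 1697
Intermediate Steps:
r(s) = s + √(-5 + s)
x(O) = 30 + 6*O
47*x(1) + r(5) = 47*(30 + 6*1) + (5 + √(-5 + 5)) = 47*(30 + 6) + (5 + √0) = 47*36 + (5 + 0) = 1692 + 5 = 1697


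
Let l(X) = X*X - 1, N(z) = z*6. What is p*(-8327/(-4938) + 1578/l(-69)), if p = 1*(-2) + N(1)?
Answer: 11857171/1469055 ≈ 8.0713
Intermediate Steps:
N(z) = 6*z
l(X) = -1 + X² (l(X) = X² - 1 = -1 + X²)
p = 4 (p = 1*(-2) + 6*1 = -2 + 6 = 4)
p*(-8327/(-4938) + 1578/l(-69)) = 4*(-8327/(-4938) + 1578/(-1 + (-69)²)) = 4*(-8327*(-1/4938) + 1578/(-1 + 4761)) = 4*(8327/4938 + 1578/4760) = 4*(8327/4938 + 1578*(1/4760)) = 4*(8327/4938 + 789/2380) = 4*(11857171/5876220) = 11857171/1469055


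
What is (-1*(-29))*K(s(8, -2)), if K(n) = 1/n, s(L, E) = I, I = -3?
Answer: -29/3 ≈ -9.6667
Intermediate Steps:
s(L, E) = -3
(-1*(-29))*K(s(8, -2)) = -1*(-29)/(-3) = 29*(-⅓) = -29/3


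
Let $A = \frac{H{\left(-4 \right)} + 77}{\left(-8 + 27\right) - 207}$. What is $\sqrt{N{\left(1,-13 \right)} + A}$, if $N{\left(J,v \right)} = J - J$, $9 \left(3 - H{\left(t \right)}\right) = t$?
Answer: $\frac{i \sqrt{8507}}{141} \approx 0.65414 i$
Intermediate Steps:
$H{\left(t \right)} = 3 - \frac{t}{9}$
$N{\left(J,v \right)} = 0$
$A = - \frac{181}{423}$ ($A = \frac{\left(3 - - \frac{4}{9}\right) + 77}{\left(-8 + 27\right) - 207} = \frac{\left(3 + \frac{4}{9}\right) + 77}{19 - 207} = \frac{\frac{31}{9} + 77}{-188} = \frac{724}{9} \left(- \frac{1}{188}\right) = - \frac{181}{423} \approx -0.4279$)
$\sqrt{N{\left(1,-13 \right)} + A} = \sqrt{0 - \frac{181}{423}} = \sqrt{- \frac{181}{423}} = \frac{i \sqrt{8507}}{141}$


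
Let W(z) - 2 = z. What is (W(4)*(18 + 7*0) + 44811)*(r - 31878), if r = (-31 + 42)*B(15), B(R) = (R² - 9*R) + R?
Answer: -1380046437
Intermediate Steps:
W(z) = 2 + z
B(R) = R² - 8*R
r = 1155 (r = (-31 + 42)*(15*(-8 + 15)) = 11*(15*7) = 11*105 = 1155)
(W(4)*(18 + 7*0) + 44811)*(r - 31878) = ((2 + 4)*(18 + 7*0) + 44811)*(1155 - 31878) = (6*(18 + 0) + 44811)*(-30723) = (6*18 + 44811)*(-30723) = (108 + 44811)*(-30723) = 44919*(-30723) = -1380046437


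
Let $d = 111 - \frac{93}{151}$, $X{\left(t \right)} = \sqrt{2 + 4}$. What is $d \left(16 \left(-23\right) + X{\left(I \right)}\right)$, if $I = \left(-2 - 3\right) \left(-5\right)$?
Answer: $- \frac{6133824}{151} + \frac{16668 \sqrt{6}}{151} \approx -40351.0$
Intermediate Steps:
$I = 25$ ($I = \left(-5\right) \left(-5\right) = 25$)
$X{\left(t \right)} = \sqrt{6}$
$d = \frac{16668}{151}$ ($d = 111 - \frac{93}{151} = \frac{16668}{151} \approx 110.38$)
$d \left(16 \left(-23\right) + X{\left(I \right)}\right) = \frac{16668 \left(16 \left(-23\right) + \sqrt{6}\right)}{151} = \frac{16668 \left(-368 + \sqrt{6}\right)}{151} = - \frac{6133824}{151} + \frac{16668 \sqrt{6}}{151}$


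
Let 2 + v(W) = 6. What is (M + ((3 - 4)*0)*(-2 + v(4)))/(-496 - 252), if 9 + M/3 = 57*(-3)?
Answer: 135/187 ≈ 0.72192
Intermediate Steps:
M = -540 (M = -27 + 3*(57*(-3)) = -27 + 3*(-171) = -27 - 513 = -540)
v(W) = 4 (v(W) = -2 + 6 = 4)
(M + ((3 - 4)*0)*(-2 + v(4)))/(-496 - 252) = (-540 + ((3 - 4)*0)*(-2 + 4))/(-496 - 252) = (-540 - 1*0*2)/(-748) = (-540 + 0*2)*(-1/748) = (-540 + 0)*(-1/748) = -540*(-1/748) = 135/187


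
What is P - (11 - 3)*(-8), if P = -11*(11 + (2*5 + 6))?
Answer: -233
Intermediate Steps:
P = -297 (P = -11*(11 + (10 + 6)) = -11*(11 + 16) = -11*27 = -297)
P - (11 - 3)*(-8) = -297 - (11 - 3)*(-8) = -297 - 8*(-8) = -297 - 1*(-64) = -297 + 64 = -233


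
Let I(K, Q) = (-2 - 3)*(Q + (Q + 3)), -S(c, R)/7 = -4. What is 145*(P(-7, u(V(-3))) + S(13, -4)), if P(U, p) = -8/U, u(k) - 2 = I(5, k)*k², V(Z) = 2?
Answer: 29580/7 ≈ 4225.7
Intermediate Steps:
S(c, R) = 28 (S(c, R) = -7*(-4) = 28)
I(K, Q) = -15 - 10*Q (I(K, Q) = -5*(Q + (3 + Q)) = -5*(3 + 2*Q) = -15 - 10*Q)
u(k) = 2 + k²*(-15 - 10*k) (u(k) = 2 + (-15 - 10*k)*k² = 2 + k²*(-15 - 10*k))
145*(P(-7, u(V(-3))) + S(13, -4)) = 145*(-8/(-7) + 28) = 145*(-8*(-⅐) + 28) = 145*(8/7 + 28) = 145*(204/7) = 29580/7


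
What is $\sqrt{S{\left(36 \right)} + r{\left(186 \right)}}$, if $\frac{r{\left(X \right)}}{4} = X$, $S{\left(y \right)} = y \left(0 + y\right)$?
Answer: $2 \sqrt{510} \approx 45.166$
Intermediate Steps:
$S{\left(y \right)} = y^{2}$ ($S{\left(y \right)} = y y = y^{2}$)
$r{\left(X \right)} = 4 X$
$\sqrt{S{\left(36 \right)} + r{\left(186 \right)}} = \sqrt{36^{2} + 4 \cdot 186} = \sqrt{1296 + 744} = \sqrt{2040} = 2 \sqrt{510}$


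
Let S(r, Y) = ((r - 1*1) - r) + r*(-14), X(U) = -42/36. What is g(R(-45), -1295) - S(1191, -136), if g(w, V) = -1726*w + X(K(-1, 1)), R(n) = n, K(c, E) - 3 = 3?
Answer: 566063/6 ≈ 94344.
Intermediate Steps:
K(c, E) = 6 (K(c, E) = 3 + 3 = 6)
X(U) = -7/6 (X(U) = -42*1/36 = -7/6)
g(w, V) = -7/6 - 1726*w (g(w, V) = -1726*w - 7/6 = -7/6 - 1726*w)
S(r, Y) = -1 - 14*r (S(r, Y) = ((r - 1) - r) - 14*r = ((-1 + r) - r) - 14*r = -1 - 14*r)
g(R(-45), -1295) - S(1191, -136) = (-7/6 - 1726*(-45)) - (-1 - 14*1191) = (-7/6 + 77670) - (-1 - 16674) = 466013/6 - 1*(-16675) = 466013/6 + 16675 = 566063/6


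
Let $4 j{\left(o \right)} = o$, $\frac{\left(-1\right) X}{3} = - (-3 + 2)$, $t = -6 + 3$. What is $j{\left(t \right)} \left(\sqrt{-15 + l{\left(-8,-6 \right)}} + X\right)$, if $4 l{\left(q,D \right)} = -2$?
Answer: $\frac{9}{4} - \frac{3 i \sqrt{62}}{8} \approx 2.25 - 2.9528 i$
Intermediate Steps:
$l{\left(q,D \right)} = - \frac{1}{2}$ ($l{\left(q,D \right)} = \frac{1}{4} \left(-2\right) = - \frac{1}{2}$)
$t = -3$
$X = -3$ ($X = - 3 \left(- (-3 + 2)\right) = - 3 \left(\left(-1\right) \left(-1\right)\right) = \left(-3\right) 1 = -3$)
$j{\left(o \right)} = \frac{o}{4}$
$j{\left(t \right)} \left(\sqrt{-15 + l{\left(-8,-6 \right)}} + X\right) = \frac{1}{4} \left(-3\right) \left(\sqrt{-15 - \frac{1}{2}} - 3\right) = - \frac{3 \left(\sqrt{- \frac{31}{2}} - 3\right)}{4} = - \frac{3 \left(\frac{i \sqrt{62}}{2} - 3\right)}{4} = - \frac{3 \left(-3 + \frac{i \sqrt{62}}{2}\right)}{4} = \frac{9}{4} - \frac{3 i \sqrt{62}}{8}$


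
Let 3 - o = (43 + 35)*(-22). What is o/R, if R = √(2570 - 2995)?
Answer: -1719*I*√17/85 ≈ -83.384*I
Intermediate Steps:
o = 1719 (o = 3 - (43 + 35)*(-22) = 3 - 78*(-22) = 3 - 1*(-1716) = 3 + 1716 = 1719)
R = 5*I*√17 (R = √(-425) = 5*I*√17 ≈ 20.616*I)
o/R = 1719/((5*I*√17)) = 1719*(-I*√17/85) = -1719*I*√17/85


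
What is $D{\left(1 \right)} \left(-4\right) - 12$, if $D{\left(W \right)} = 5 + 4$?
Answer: $-48$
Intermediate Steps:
$D{\left(W \right)} = 9$
$D{\left(1 \right)} \left(-4\right) - 12 = 9 \left(-4\right) - 12 = -36 - 12 = -48$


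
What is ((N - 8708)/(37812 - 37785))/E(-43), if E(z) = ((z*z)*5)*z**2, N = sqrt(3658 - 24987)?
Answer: -8708/461538135 + I*sqrt(21329)/461538135 ≈ -1.8867e-5 + 3.1643e-7*I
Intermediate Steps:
N = I*sqrt(21329) (N = sqrt(-21329) = I*sqrt(21329) ≈ 146.04*I)
E(z) = 5*z**4 (E(z) = (z**2*5)*z**2 = (5*z**2)*z**2 = 5*z**4)
((N - 8708)/(37812 - 37785))/E(-43) = ((I*sqrt(21329) - 8708)/(37812 - 37785))/((5*(-43)**4)) = ((-8708 + I*sqrt(21329))/27)/((5*3418801)) = ((-8708 + I*sqrt(21329))*(1/27))/17094005 = (-8708/27 + I*sqrt(21329)/27)*(1/17094005) = -8708/461538135 + I*sqrt(21329)/461538135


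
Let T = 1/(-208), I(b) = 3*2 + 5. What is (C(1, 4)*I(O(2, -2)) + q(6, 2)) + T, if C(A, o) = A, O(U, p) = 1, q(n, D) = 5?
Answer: 3327/208 ≈ 15.995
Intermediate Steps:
I(b) = 11 (I(b) = 6 + 5 = 11)
T = -1/208 ≈ -0.0048077
(C(1, 4)*I(O(2, -2)) + q(6, 2)) + T = (1*11 + 5) - 1/208 = (11 + 5) - 1/208 = 16 - 1/208 = 3327/208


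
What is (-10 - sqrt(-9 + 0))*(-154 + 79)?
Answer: 750 + 225*I ≈ 750.0 + 225.0*I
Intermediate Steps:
(-10 - sqrt(-9 + 0))*(-154 + 79) = (-10 - sqrt(-9))*(-75) = (-10 - 3*I)*(-75) = 750 + 225*I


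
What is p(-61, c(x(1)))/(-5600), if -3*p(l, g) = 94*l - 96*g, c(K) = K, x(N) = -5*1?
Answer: -2627/8400 ≈ -0.31274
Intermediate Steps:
x(N) = -5
p(l, g) = 32*g - 94*l/3 (p(l, g) = -(94*l - 96*g)/3 = -(-96*g + 94*l)/3 = 32*g - 94*l/3)
p(-61, c(x(1)))/(-5600) = (32*(-5) - 94/3*(-61))/(-5600) = (-160 + 5734/3)*(-1/5600) = (5254/3)*(-1/5600) = -2627/8400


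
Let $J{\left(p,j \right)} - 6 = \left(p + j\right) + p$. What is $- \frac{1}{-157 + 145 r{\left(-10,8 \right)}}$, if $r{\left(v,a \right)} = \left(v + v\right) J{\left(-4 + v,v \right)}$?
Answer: $- \frac{1}{92643} \approx -1.0794 \cdot 10^{-5}$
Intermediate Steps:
$J{\left(p,j \right)} = 6 + j + 2 p$ ($J{\left(p,j \right)} = 6 + \left(\left(p + j\right) + p\right) = 6 + \left(\left(j + p\right) + p\right) = 6 + \left(j + 2 p\right) = 6 + j + 2 p$)
$r{\left(v,a \right)} = 2 v \left(-2 + 3 v\right)$ ($r{\left(v,a \right)} = \left(v + v\right) \left(6 + v + 2 \left(-4 + v\right)\right) = 2 v \left(6 + v + \left(-8 + 2 v\right)\right) = 2 v \left(-2 + 3 v\right)$)
$- \frac{1}{-157 + 145 r{\left(-10,8 \right)}} = - \frac{1}{-157 + 145 \cdot 2 \left(-10\right) \left(-2 + 3 \left(-10\right)\right)} = - \frac{1}{-157 + 145 \cdot 2 \left(-10\right) \left(-2 - 30\right)} = - \frac{1}{-157 + 145 \cdot 2 \left(-10\right) \left(-32\right)} = - \frac{1}{-157 + 145 \cdot 640} = - \frac{1}{-157 + 92800} = - \frac{1}{92643}$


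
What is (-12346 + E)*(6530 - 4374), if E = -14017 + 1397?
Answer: -53826696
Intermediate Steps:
E = -12620
(-12346 + E)*(6530 - 4374) = (-12346 - 12620)*(6530 - 4374) = -24966*2156 = -53826696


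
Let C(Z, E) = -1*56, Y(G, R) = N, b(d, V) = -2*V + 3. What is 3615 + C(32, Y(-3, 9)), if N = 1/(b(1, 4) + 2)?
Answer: 3559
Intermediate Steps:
b(d, V) = 3 - 2*V
N = -1/3 (N = 1/((3 - 2*4) + 2) = 1/((3 - 8) + 2) = 1/(-5 + 2) = 1/(-3) = -1/3 ≈ -0.33333)
Y(G, R) = -1/3
C(Z, E) = -56
3615 + C(32, Y(-3, 9)) = 3615 - 56 = 3559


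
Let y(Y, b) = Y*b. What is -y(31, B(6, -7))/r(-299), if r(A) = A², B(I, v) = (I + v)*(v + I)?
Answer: -31/89401 ≈ -0.00034675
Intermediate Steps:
B(I, v) = (I + v)² (B(I, v) = (I + v)*(I + v) = (I + v)²)
-y(31, B(6, -7))/r(-299) = -31*(6 - 7)²/((-299)²) = -31*(-1)²/89401 = -31*1/89401 = -31/89401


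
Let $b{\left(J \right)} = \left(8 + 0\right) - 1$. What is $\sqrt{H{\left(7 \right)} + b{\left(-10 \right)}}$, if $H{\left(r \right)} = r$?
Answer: $\sqrt{14} \approx 3.7417$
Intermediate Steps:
$b{\left(J \right)} = 7$ ($b{\left(J \right)} = 8 - 1 = 7$)
$\sqrt{H{\left(7 \right)} + b{\left(-10 \right)}} = \sqrt{7 + 7} = \sqrt{14}$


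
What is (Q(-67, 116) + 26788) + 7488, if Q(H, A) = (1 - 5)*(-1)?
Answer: 34280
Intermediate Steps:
Q(H, A) = 4 (Q(H, A) = -4*(-1) = 4)
(Q(-67, 116) + 26788) + 7488 = (4 + 26788) + 7488 = 26792 + 7488 = 34280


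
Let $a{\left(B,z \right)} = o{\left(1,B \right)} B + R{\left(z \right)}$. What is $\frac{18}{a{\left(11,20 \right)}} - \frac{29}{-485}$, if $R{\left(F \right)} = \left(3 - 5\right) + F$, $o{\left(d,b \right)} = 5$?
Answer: $\frac{10847}{35405} \approx 0.30637$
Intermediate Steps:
$R{\left(F \right)} = -2 + F$
$a{\left(B,z \right)} = -2 + z + 5 B$ ($a{\left(B,z \right)} = 5 B + \left(-2 + z\right) = -2 + z + 5 B$)
$\frac{18}{a{\left(11,20 \right)}} - \frac{29}{-485} = \frac{18}{-2 + 20 + 5 \cdot 11} - \frac{29}{-485} = \frac{18}{-2 + 20 + 55} - - \frac{29}{485} = \frac{18}{73} + \frac{29}{485} = \frac{10847}{35405}$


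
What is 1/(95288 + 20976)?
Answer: 1/116264 ≈ 8.6011e-6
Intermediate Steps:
1/(95288 + 20976) = 1/116264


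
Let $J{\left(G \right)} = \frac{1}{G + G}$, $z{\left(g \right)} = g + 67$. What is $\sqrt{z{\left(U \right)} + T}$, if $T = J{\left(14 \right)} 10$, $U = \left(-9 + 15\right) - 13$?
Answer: $\frac{13 \sqrt{70}}{14} \approx 7.769$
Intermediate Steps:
$U = -7$ ($U = 6 - 13 = -7$)
$z{\left(g \right)} = 67 + g$
$J{\left(G \right)} = \frac{1}{2 G}$
$T = \frac{5}{14}$ ($T = \frac{1}{2 \cdot 14} \cdot 10 = \frac{1}{2} \cdot \frac{1}{14} \cdot 10 = \frac{1}{28} \cdot 10 = \frac{5}{14} \approx 0.35714$)
$\sqrt{z{\left(U \right)} + T} = \sqrt{\left(67 - 7\right) + \frac{5}{14}} = \sqrt{60 + \frac{5}{14}} = \sqrt{\frac{845}{14}} = \frac{13 \sqrt{70}}{14}$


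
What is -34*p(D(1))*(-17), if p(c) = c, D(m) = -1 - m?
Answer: -1156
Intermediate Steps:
-34*p(D(1))*(-17) = -34*(-1 - 1*1)*(-17) = -34*(-1 - 1)*(-17) = -34*(-2)*(-17) = 68*(-17) = -1156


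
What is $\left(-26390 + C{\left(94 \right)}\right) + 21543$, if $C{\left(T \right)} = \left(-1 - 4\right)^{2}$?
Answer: $-4822$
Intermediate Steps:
$C{\left(T \right)} = 25$ ($C{\left(T \right)} = \left(-5\right)^{2} = 25$)
$\left(-26390 + C{\left(94 \right)}\right) + 21543 = \left(-26390 + 25\right) + 21543 = -26365 + 21543 = -4822$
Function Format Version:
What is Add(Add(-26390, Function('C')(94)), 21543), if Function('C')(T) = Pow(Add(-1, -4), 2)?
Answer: -4822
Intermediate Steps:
Function('C')(T) = 25 (Function('C')(T) = Pow(-5, 2) = 25)
Add(Add(-26390, Function('C')(94)), 21543) = Add(Add(-26390, 25), 21543) = Add(-26365, 21543) = -4822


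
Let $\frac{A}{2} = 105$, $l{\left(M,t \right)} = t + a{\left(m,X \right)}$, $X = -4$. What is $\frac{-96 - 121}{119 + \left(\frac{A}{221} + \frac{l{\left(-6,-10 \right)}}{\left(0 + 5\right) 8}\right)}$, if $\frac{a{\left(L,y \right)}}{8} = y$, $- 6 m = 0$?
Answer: $- \frac{137020}{75077} \approx -1.8251$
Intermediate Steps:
$m = 0$ ($m = \left(- \frac{1}{6}\right) 0 = 0$)
$a{\left(L,y \right)} = 8 y$
$l{\left(M,t \right)} = -32 + t$ ($l{\left(M,t \right)} = t + 8 \left(-4\right) = t - 32 = -32 + t$)
$A = 210$ ($A = 2 \cdot 105 = 210$)
$\frac{-96 - 121}{119 + \left(\frac{A}{221} + \frac{l{\left(-6,-10 \right)}}{\left(0 + 5\right) 8}\right)} = \frac{-96 - 121}{119 + \left(\frac{210}{221} + \frac{-32 - 10}{\left(0 + 5\right) 8}\right)} = - \frac{217}{119 + \left(210 \cdot \frac{1}{221} - \frac{42}{5 \cdot 8}\right)} = - \frac{217}{119 + \left(\frac{210}{221} - \frac{42}{40}\right)} = - \frac{217}{119 + \left(\frac{210}{221} - \frac{21}{20}\right)} = - \frac{217}{119 - \frac{441}{4420}} = - \frac{217}{\frac{525539}{4420}} = \left(-217\right) \frac{4420}{525539} = - \frac{137020}{75077}$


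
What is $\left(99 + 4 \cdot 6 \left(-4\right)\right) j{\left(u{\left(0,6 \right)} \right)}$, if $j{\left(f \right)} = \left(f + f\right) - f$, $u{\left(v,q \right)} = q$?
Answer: $18$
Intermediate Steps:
$j{\left(f \right)} = f$ ($j{\left(f \right)} = 2 f - f = f$)
$\left(99 + 4 \cdot 6 \left(-4\right)\right) j{\left(u{\left(0,6 \right)} \right)} = \left(99 + 4 \cdot 6 \left(-4\right)\right) 6 = \left(99 + 24 \left(-4\right)\right) 6 = \left(99 - 96\right) 6 = 3 \cdot 6 = 18$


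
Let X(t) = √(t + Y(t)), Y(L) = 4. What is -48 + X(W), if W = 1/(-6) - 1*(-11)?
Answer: -48 + √534/6 ≈ -44.149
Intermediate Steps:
W = 65/6 (W = -⅙ + 11 = 65/6 ≈ 10.833)
X(t) = √(4 + t) (X(t) = √(t + 4) = √(4 + t))
-48 + X(W) = -48 + √(4 + 65/6) = -48 + √(89/6) = -48 + √534/6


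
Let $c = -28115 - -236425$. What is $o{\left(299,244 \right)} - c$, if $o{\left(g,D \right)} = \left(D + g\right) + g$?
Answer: $-207468$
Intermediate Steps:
$c = 208310$ ($c = -28115 + 236425 = 208310$)
$o{\left(g,D \right)} = D + 2 g$
$o{\left(299,244 \right)} - c = \left(244 + 2 \cdot 299\right) - 208310 = \left(244 + 598\right) - 208310 = 842 - 208310 = -207468$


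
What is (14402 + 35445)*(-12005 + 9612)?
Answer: -119283871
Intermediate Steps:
(14402 + 35445)*(-12005 + 9612) = 49847*(-2393) = -119283871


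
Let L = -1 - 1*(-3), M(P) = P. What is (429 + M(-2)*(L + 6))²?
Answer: 170569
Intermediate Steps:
L = 2 (L = -1 + 3 = 2)
(429 + M(-2)*(L + 6))² = (429 - 2*(2 + 6))² = (429 - 2*8)² = (429 - 16)² = 413² = 170569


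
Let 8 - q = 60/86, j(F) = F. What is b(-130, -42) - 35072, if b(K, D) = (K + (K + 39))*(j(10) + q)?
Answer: -1672520/43 ≈ -38896.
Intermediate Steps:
q = 314/43 (q = 8 - 60/86 = 8 - 1*30/43 = 8 - 30/43 = 314/43 ≈ 7.3023)
b(K, D) = 29016/43 + 1488*K/43 (b(K, D) = (K + (K + 39))*(10 + 314/43) = (K + (39 + K))*(744/43) = (39 + 2*K)*(744/43) = 29016/43 + 1488*K/43)
b(-130, -42) - 35072 = (29016/43 + (1488/43)*(-130)) - 35072 = (29016/43 - 193440/43) - 35072 = -164424/43 - 35072 = -1672520/43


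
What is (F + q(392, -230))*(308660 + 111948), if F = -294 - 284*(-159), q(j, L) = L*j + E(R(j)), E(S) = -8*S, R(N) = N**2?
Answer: -536111162880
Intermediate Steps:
q(j, L) = -8*j**2 + L*j (q(j, L) = L*j - 8*j**2 = -8*j**2 + L*j)
F = 44862 (F = -294 + 45156 = 44862)
(F + q(392, -230))*(308660 + 111948) = (44862 + 392*(-230 - 8*392))*(308660 + 111948) = (44862 + 392*(-230 - 3136))*420608 = (44862 + 392*(-3366))*420608 = (44862 - 1319472)*420608 = -1274610*420608 = -536111162880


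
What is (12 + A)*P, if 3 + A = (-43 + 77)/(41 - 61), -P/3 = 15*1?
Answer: -657/2 ≈ -328.50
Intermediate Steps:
P = -45 ≈ -45.000
A = -47/10 (A = -3 + (-43 + 77)/(41 - 61) = -3 + 34/(-20) = -3 + 34*(-1/20) = -3 - 17/10 = -47/10 ≈ -4.7000)
(12 + A)*P = (12 - 47/10)*(-45) = (73/10)*(-45) = -657/2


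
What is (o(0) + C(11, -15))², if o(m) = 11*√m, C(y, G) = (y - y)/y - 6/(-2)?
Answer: 9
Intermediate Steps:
C(y, G) = 3 (C(y, G) = 0/y - 6*(-½) = 0 + 3 = 3)
(o(0) + C(11, -15))² = (11*√0 + 3)² = (11*0 + 3)² = (0 + 3)² = 3² = 9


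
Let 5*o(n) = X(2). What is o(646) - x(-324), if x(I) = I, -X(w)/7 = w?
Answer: 1606/5 ≈ 321.20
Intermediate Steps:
X(w) = -7*w
o(n) = -14/5 (o(n) = (-7*2)/5 = (⅕)*(-14) = -14/5)
o(646) - x(-324) = -14/5 - 1*(-324) = -14/5 + 324 = 1606/5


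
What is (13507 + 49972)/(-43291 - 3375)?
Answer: -63479/46666 ≈ -1.3603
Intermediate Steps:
(13507 + 49972)/(-43291 - 3375) = 63479/(-46666) = 63479*(-1/46666) = -63479/46666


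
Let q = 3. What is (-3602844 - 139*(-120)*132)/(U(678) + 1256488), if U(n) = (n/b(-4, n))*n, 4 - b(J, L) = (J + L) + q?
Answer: -235732383/211289185 ≈ -1.1157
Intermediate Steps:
b(J, L) = 1 - J - L (b(J, L) = 4 - ((J + L) + 3) = 4 - (3 + J + L) = 4 + (-3 - J - L) = 1 - J - L)
U(n) = n²/(5 - n) (U(n) = (n/(1 - 1*(-4) - n))*n = (n/(1 + 4 - n))*n = (n/(5 - n))*n = n²/(5 - n))
(-3602844 - 139*(-120)*132)/(U(678) + 1256488) = (-3602844 - 139*(-120)*132)/(-1*678²/(-5 + 678) + 1256488) = (-3602844 + 16680*132)/(-1*459684/673 + 1256488) = (-3602844 + 2201760)/(-1*459684*1/673 + 1256488) = -1401084/(-459684/673 + 1256488) = -1401084/845156740/673 = -1401084*673/845156740 = -235732383/211289185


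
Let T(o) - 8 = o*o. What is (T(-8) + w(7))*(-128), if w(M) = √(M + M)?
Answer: -9216 - 128*√14 ≈ -9694.9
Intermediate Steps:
w(M) = √2*√M (w(M) = √(2*M) = √2*√M)
T(o) = 8 + o² (T(o) = 8 + o*o = 8 + o²)
(T(-8) + w(7))*(-128) = ((8 + (-8)²) + √2*√7)*(-128) = ((8 + 64) + √14)*(-128) = (72 + √14)*(-128) = -9216 - 128*√14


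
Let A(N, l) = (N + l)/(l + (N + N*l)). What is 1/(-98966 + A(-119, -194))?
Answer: -22773/2253753031 ≈ -1.0104e-5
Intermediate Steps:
A(N, l) = (N + l)/(N + l + N*l)
1/(-98966 + A(-119, -194)) = 1/(-98966 + (-119 - 194)/(-119 - 194 - 119*(-194))) = 1/(-98966 - 313/(-119 - 194 + 23086)) = 1/(-98966 - 313/22773) = 1/(-2253753031/22773) = -22773/2253753031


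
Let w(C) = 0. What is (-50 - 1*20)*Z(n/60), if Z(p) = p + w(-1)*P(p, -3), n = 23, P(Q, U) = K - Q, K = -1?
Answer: -161/6 ≈ -26.833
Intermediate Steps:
P(Q, U) = -1 - Q
Z(p) = p (Z(p) = p + 0*(-1 - p) = p + 0 = p)
(-50 - 1*20)*Z(n/60) = (-50 - 1*20)*(23/60) = (-50 - 20)*(23*(1/60)) = -70*23/60 = -161/6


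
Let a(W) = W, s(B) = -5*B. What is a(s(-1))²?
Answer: 25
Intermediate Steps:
a(s(-1))² = (-5*(-1))² = 5² = 25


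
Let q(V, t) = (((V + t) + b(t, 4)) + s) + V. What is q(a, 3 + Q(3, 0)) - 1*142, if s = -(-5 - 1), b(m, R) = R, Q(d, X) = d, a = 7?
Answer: -112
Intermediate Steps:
s = 6 (s = -1*(-6) = 6)
q(V, t) = 10 + t + 2*V (q(V, t) = (((V + t) + 4) + 6) + V = ((4 + V + t) + 6) + V = (10 + V + t) + V = 10 + t + 2*V)
q(a, 3 + Q(3, 0)) - 1*142 = (10 + (3 + 3) + 2*7) - 1*142 = (10 + 6 + 14) - 142 = 30 - 142 = -112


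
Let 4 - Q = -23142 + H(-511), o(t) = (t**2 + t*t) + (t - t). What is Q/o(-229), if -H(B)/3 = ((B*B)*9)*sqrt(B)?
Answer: 11573/52441 + 7050267*I*sqrt(511)/104882 ≈ 0.22069 + 1519.6*I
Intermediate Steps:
o(t) = 2*t**2 (o(t) = (t**2 + t**2) + 0 = 2*t**2 + 0 = 2*t**2)
H(B) = -27*B**(5/2) (H(B) = -3*(B*B)*9*sqrt(B) = -3*B**2*9*sqrt(B) = -3*9*B**2*sqrt(B) = -27*B**(5/2))
Q = 23146 + 7050267*I*sqrt(511) (Q = 4 - (-23142 - 7050267*I*sqrt(511)) = 4 + (23142 + 7050267*I*sqrt(511)) = 23146 + 7050267*I*sqrt(511) ≈ 23146.0 + 1.5937e+8*I)
Q/o(-229) = (23146 + 7050267*I*sqrt(511))/((2*(-229)**2)) = (23146 + 7050267*I*sqrt(511))/((2*52441)) = (23146 + 7050267*I*sqrt(511))/104882 = (23146 + 7050267*I*sqrt(511))*(1/104882) = 11573/52441 + 7050267*I*sqrt(511)/104882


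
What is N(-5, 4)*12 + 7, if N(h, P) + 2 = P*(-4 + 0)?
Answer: -209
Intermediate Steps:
N(h, P) = -2 - 4*P (N(h, P) = -2 + P*(-4 + 0) = -2 + P*(-4) = -2 - 4*P)
N(-5, 4)*12 + 7 = (-2 - 4*4)*12 + 7 = (-2 - 16)*12 + 7 = -18*12 + 7 = -216 + 7 = -209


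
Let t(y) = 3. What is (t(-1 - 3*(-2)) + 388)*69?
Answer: 26979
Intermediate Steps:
(t(-1 - 3*(-2)) + 388)*69 = (3 + 388)*69 = 391*69 = 26979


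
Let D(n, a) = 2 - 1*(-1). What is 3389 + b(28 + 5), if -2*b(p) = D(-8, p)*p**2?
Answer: 3511/2 ≈ 1755.5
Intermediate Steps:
D(n, a) = 3 (D(n, a) = 2 + 1 = 3)
b(p) = -3*p**2/2
3389 + b(28 + 5) = 3389 - 3*(28 + 5)**2/2 = 3389 - 3/2*33**2 = 3389 - 3/2*1089 = 3389 - 3267/2 = 3511/2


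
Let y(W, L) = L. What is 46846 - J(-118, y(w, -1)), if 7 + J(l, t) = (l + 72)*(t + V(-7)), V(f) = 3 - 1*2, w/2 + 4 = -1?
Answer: 46853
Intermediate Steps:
w = -10 (w = -8 + 2*(-1) = -8 - 2 = -10)
V(f) = 1 (V(f) = 3 - 2 = 1)
J(l, t) = -7 + (1 + t)*(72 + l) (J(l, t) = -7 + (l + 72)*(t + 1) = -7 + (72 + l)*(1 + t) = -7 + (1 + t)*(72 + l))
46846 - J(-118, y(w, -1)) = 46846 - (65 - 118 + 72*(-1) - 118*(-1)) = 46846 - (65 - 118 - 72 + 118) = 46846 - 1*(-7) = 46846 + 7 = 46853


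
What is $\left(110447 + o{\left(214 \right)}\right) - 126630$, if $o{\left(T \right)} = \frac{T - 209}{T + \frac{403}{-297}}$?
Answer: $- \frac{204407176}{12631} \approx -16183.0$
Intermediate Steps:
$o{\left(T \right)} = \frac{-209 + T}{- \frac{403}{297} + T}$ ($o{\left(T \right)} = \frac{-209 + T}{T + 403 \left(- \frac{1}{297}\right)} = \frac{-209 + T}{T - \frac{403}{297}} = \frac{-209 + T}{- \frac{403}{297} + T}$)
$\left(110447 + o{\left(214 \right)}\right) - 126630 = \left(110447 + \frac{297 \left(-209 + 214\right)}{-403 + 297 \cdot 214}\right) - 126630 = \left(110447 + 297 \frac{1}{-403 + 63558} \cdot 5\right) - 126630 = \left(110447 + 297 \cdot \frac{1}{63155} \cdot 5\right) - 126630 = \left(110447 + \frac{297}{12631}\right) - 126630 = \frac{1395056354}{12631} - 126630 = - \frac{204407176}{12631}$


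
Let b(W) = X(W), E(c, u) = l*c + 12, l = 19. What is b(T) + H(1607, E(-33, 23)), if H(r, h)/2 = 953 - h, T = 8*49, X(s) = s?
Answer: 3528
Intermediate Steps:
T = 392
E(c, u) = 12 + 19*c (E(c, u) = 19*c + 12 = 12 + 19*c)
b(W) = W
H(r, h) = 1906 - 2*h (H(r, h) = 2*(953 - h) = 1906 - 2*h)
b(T) + H(1607, E(-33, 23)) = 392 + (1906 - 2*(12 + 19*(-33))) = 392 + (1906 - 2*(12 - 627)) = 392 + (1906 - 2*(-615)) = 392 + (1906 + 1230) = 392 + 3136 = 3528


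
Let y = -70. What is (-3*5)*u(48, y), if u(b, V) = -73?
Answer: 1095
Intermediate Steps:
(-3*5)*u(48, y) = -3*5*(-73) = -15*(-73) = 1095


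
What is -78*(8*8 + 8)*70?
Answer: -393120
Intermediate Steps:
-78*(8*8 + 8)*70 = -78*(64 + 8)*70 = -78*72*70 = -5616*70 = -393120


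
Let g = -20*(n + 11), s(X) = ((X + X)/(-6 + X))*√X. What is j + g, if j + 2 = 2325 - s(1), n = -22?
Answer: 12717/5 ≈ 2543.4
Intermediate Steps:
s(X) = 2*X^(3/2)/(-6 + X) (s(X) = ((2*X)/(-6 + X))*√X = (2*X/(-6 + X))*√X = 2*X^(3/2)/(-6 + X))
g = 220 (g = -20*(-22 + 11) = -20*(-11) = 220)
j = 11617/5 (j = -2 + (2325 - 2*1^(3/2)/(-6 + 1)) = -2 + (2325 - 2/(-5)) = -2 + (2325 - 2*(-1)/5) = -2 + (2325 - 1*(-⅖)) = -2 + (2325 + ⅖) = -2 + 11627/5 = 11617/5 ≈ 2323.4)
j + g = 11617/5 + 220 = 12717/5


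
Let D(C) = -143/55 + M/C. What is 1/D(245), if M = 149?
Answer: -245/488 ≈ -0.50205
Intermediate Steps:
D(C) = -13/5 + 149/C (D(C) = -143/55 + 149/C = -143*1/55 + 149/C = -13/5 + 149/C)
1/D(245) = 1/(-13/5 + 149/245) = 1/(-488/245) = -245/488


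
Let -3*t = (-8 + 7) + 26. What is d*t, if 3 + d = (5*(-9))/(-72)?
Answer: 475/24 ≈ 19.792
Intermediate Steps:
t = -25/3 (t = -((-8 + 7) + 26)/3 = -(-1 + 26)/3 = -⅓*25 = -25/3 ≈ -8.3333)
d = -19/8 (d = -3 + (5*(-9))/(-72) = -3 - 45*(-1/72) = -3 + 5/8 = -19/8 ≈ -2.3750)
d*t = -19/8*(-25/3) = 475/24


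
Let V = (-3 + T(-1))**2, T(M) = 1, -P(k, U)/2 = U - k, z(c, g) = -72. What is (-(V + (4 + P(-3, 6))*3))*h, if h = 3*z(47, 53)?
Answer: -8208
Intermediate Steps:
P(k, U) = -2*U + 2*k (P(k, U) = -2*(U - k) = -2*U + 2*k)
V = 4 (V = (-3 + 1)**2 = (-2)**2 = 4)
h = -216 (h = 3*(-72) = -216)
(-(V + (4 + P(-3, 6))*3))*h = -(4 + (4 + (-2*6 + 2*(-3)))*3)*(-216) = -(4 + (4 + (-12 - 6))*3)*(-216) = -(4 + (4 - 18)*3)*(-216) = -(4 - 14*3)*(-216) = -(4 - 42)*(-216) = -1*(-38)*(-216) = 38*(-216) = -8208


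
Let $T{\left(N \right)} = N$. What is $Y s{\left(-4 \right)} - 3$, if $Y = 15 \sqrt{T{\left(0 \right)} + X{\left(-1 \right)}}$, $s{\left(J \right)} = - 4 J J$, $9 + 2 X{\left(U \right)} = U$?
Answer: $-3 - 960 i \sqrt{5} \approx -3.0 - 2146.6 i$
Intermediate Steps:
$X{\left(U \right)} = - \frac{9}{2} + \frac{U}{2}$
$s{\left(J \right)} = - 4 J^{2}$
$Y = 15 i \sqrt{5}$ ($Y = 15 \sqrt{0 + \left(- \frac{9}{2} + \frac{1}{2} \left(-1\right)\right)} = 15 \sqrt{0 - 5} = 15 \sqrt{-5} = 15 i \sqrt{5} \approx 33.541 i$)
$Y s{\left(-4 \right)} - 3 = 15 i \sqrt{5} \left(- 4 \left(-4\right)^{2}\right) - 3 = 15 i \sqrt{5} \left(\left(-4\right) 16\right) - 3 = 15 i \sqrt{5} \left(-64\right) - 3 = - 960 i \sqrt{5} - 3 = -3 - 960 i \sqrt{5}$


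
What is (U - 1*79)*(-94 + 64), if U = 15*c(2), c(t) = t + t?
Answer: 570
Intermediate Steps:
c(t) = 2*t
U = 60 (U = 15*(2*2) = 15*4 = 60)
(U - 1*79)*(-94 + 64) = (60 - 1*79)*(-94 + 64) = (60 - 79)*(-30) = -19*(-30) = 570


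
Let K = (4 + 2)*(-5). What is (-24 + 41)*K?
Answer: -510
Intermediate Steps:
K = -30 (K = 6*(-5) = -30)
(-24 + 41)*K = (-24 + 41)*(-30) = 17*(-30) = -510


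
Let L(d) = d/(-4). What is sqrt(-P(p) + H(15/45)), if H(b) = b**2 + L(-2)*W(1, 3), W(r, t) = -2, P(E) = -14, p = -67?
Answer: sqrt(118)/3 ≈ 3.6209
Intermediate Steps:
L(d) = -d/4 (L(d) = d*(-1/4) = -d/4)
H(b) = -1 + b**2 (H(b) = b**2 - 1/4*(-2)*(-2) = b**2 + (1/2)*(-2) = b**2 - 1 = -1 + b**2)
sqrt(-P(p) + H(15/45)) = sqrt(-1*(-14) + (-1 + (15/45)**2)) = sqrt(14 + (-1 + (15*(1/45))**2)) = sqrt(14 + (-1 + (1/3)**2)) = sqrt(14 + (-1 + 1/9)) = sqrt(14 - 8/9) = sqrt(118/9) = sqrt(118)/3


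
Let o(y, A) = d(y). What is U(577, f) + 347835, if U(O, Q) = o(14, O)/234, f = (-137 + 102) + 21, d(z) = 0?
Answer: 347835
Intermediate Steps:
o(y, A) = 0
f = -14 (f = -35 + 21 = -14)
U(O, Q) = 0 (U(O, Q) = 0/234 = 0*(1/234) = 0)
U(577, f) + 347835 = 0 + 347835 = 347835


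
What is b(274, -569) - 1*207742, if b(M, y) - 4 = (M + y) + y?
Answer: -208602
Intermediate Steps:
b(M, y) = 4 + M + 2*y (b(M, y) = 4 + ((M + y) + y) = 4 + (M + 2*y) = 4 + M + 2*y)
b(274, -569) - 1*207742 = (4 + 274 + 2*(-569)) - 1*207742 = (4 + 274 - 1138) - 207742 = -860 - 207742 = -208602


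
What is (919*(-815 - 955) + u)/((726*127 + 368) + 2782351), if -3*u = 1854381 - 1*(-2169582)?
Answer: -141331/136901 ≈ -1.0324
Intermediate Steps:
u = -1341321 (u = -(1854381 - 1*(-2169582))/3 = -(1854381 + 2169582)/3 = -⅓*4023963 = -1341321)
(919*(-815 - 955) + u)/((726*127 + 368) + 2782351) = (919*(-815 - 955) - 1341321)/((726*127 + 368) + 2782351) = (919*(-1770) - 1341321)/((92202 + 368) + 2782351) = (-1626630 - 1341321)/(92570 + 2782351) = -2967951/2874921 = -2967951*1/2874921 = -141331/136901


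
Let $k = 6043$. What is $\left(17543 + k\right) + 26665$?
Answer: $50251$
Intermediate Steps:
$\left(17543 + k\right) + 26665 = \left(17543 + 6043\right) + 26665 = 23586 + 26665 = 50251$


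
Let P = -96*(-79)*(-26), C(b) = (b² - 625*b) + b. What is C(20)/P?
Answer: 755/12324 ≈ 0.061263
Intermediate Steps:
C(b) = b² - 624*b
P = -197184 (P = 7584*(-26) = -197184)
C(20)/P = (20*(-624 + 20))/(-197184) = (20*(-604))*(-1/197184) = -12080*(-1/197184) = 755/12324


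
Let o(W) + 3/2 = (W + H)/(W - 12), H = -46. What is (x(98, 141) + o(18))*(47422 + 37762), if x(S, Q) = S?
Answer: 23468192/3 ≈ 7.8227e+6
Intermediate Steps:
o(W) = -3/2 + (-46 + W)/(-12 + W) (o(W) = -3/2 + (W - 46)/(W - 12) = -3/2 + (-46 + W)/(-12 + W))
(x(98, 141) + o(18))*(47422 + 37762) = (98 + (-56 - 1*18)/(2*(-12 + 18)))*(47422 + 37762) = (98 + (1/2)*(-56 - 18)/6)*85184 = (98 + (1/2)*(1/6)*(-74))*85184 = (98 - 37/6)*85184 = (551/6)*85184 = 23468192/3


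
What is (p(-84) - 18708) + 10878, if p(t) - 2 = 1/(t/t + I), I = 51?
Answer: -407055/52 ≈ -7828.0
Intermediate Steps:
p(t) = 105/52 (p(t) = 2 + 1/(t/t + 51) = 2 + 1/(1 + 51) = 2 + 1/52 = 105/52)
(p(-84) - 18708) + 10878 = (105/52 - 18708) + 10878 = -972711/52 + 10878 = -407055/52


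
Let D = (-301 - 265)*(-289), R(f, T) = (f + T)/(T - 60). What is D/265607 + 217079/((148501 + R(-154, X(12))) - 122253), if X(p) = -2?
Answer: 1920499720227/216141945962 ≈ 8.8854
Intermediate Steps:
R(f, T) = (T + f)/(-60 + T)
D = 163574 (D = -566*(-289) = 163574)
D/265607 + 217079/((148501 + R(-154, X(12))) - 122253) = 163574/265607 + 217079/((148501 + (-2 - 154)/(-60 - 2)) - 122253) = 163574*(1/265607) + 217079/((148501 - 156/(-62)) - 122253) = 163574/265607 + 217079/((148501 - 1/62*(-156)) - 122253) = 163574/265607 + 217079/((148501 + 78/31) - 122253) = 163574/265607 + 217079/(4603609/31 - 122253) = 163574/265607 + 217079/(813766/31) = 163574/265607 + 217079*(31/813766) = 163574/265607 + 6729449/813766 = 1920499720227/216141945962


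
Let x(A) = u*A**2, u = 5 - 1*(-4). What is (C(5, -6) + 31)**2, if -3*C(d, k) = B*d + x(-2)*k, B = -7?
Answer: 118336/9 ≈ 13148.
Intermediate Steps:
u = 9 (u = 5 + 4 = 9)
x(A) = 9*A**2
C(d, k) = -12*k + 7*d/3 (C(d, k) = -(-7*d + (9*(-2)**2)*k)/3 = -(-7*d + (9*4)*k)/3 = -(-7*d + 36*k)/3 = -12*k + 7*d/3)
(C(5, -6) + 31)**2 = ((-12*(-6) + (7/3)*5) + 31)**2 = ((72 + 35/3) + 31)**2 = (251/3 + 31)**2 = (344/3)**2 = 118336/9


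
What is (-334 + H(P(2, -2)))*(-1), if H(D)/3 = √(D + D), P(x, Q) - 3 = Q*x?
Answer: 334 - 3*I*√2 ≈ 334.0 - 4.2426*I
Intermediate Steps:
P(x, Q) = 3 + Q*x
H(D) = 3*√2*√D (H(D) = 3*√(D + D) = 3*√(2*D) = 3*(√2*√D) = 3*√2*√D)
(-334 + H(P(2, -2)))*(-1) = (-334 + 3*√2*√(3 - 2*2))*(-1) = (-334 + 3*√2*√(3 - 4))*(-1) = (-334 + 3*√2*√(-1))*(-1) = (-334 + 3*√2*I)*(-1) = (-334 + 3*I*√2)*(-1) = 334 - 3*I*√2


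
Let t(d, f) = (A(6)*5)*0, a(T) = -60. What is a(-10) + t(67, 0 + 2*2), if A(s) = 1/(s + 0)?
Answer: -60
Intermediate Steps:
A(s) = 1/s
t(d, f) = 0 (t(d, f) = (5/6)*0 = 0)
a(-10) + t(67, 0 + 2*2) = -60 + 0 = -60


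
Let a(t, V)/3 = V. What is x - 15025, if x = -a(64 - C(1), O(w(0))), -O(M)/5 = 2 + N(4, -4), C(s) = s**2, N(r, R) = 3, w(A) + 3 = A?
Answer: -14950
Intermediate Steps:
w(A) = -3 + A
O(M) = -25 (O(M) = -5*(2 + 3) = -5*5 = -25)
a(t, V) = 3*V
x = 75 (x = -3*(-25) = -1*(-75) = 75)
x - 15025 = 75 - 15025 = -14950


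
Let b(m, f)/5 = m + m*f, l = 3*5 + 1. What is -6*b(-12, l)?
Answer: 6120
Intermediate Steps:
l = 16 (l = 15 + 1 = 16)
b(m, f) = 5*m + 5*f*m (b(m, f) = 5*(m + m*f) = 5*(m + f*m) = 5*m + 5*f*m)
-6*b(-12, l) = -30*(-12)*(1 + 16) = -30*(-12)*17 = -6*(-1020) = 6120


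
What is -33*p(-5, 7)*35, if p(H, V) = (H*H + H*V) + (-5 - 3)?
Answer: 20790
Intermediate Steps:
p(H, V) = -8 + H² + H*V (p(H, V) = (H² + H*V) - 8 = -8 + H² + H*V)
-33*p(-5, 7)*35 = -33*(-8 + (-5)² - 5*7)*35 = -33*(-8 + 25 - 35)*35 = -33*(-18)*35 = 594*35 = 20790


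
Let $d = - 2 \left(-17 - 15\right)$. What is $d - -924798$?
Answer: $924862$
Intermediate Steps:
$d = 64$ ($d = \left(-2\right) \left(-32\right) = 64$)
$d - -924798 = 64 - -924798 = 64 + 924798 = 924862$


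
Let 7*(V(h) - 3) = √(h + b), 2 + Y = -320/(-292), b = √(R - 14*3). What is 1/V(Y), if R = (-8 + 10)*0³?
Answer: 511/(1533 + √73*√(-66 + 73*I*√42)) ≈ 0.30643 - 0.026074*I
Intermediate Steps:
R = 0 (R = 2*0 = 0)
b = I*√42 (b = √(0 - 14*3) = √(0 - 42) = √(-42) = I*√42 ≈ 6.4807*I)
Y = -66/73 (Y = -2 - 320/(-292) = -2 - 320*(-1/292) = -2 + 80/73 = -66/73 ≈ -0.90411)
V(h) = 3 + √(h + I*√42)/7
1/V(Y) = 1/(3 + √(-66/73 + I*√42)/7)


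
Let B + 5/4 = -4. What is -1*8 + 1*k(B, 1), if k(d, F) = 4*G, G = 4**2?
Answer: 56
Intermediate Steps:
G = 16
B = -21/4 (B = -5/4 - 4 = -21/4 ≈ -5.2500)
k(d, F) = 64 (k(d, F) = 4*16 = 64)
-1*8 + 1*k(B, 1) = -1*8 + 1*64 = -8 + 64 = 56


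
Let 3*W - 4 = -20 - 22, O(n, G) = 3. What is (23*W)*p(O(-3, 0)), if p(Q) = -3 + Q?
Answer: 0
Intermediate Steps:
W = -38/3 (W = 4/3 + (-20 - 22)/3 = 4/3 + (1/3)*(-42) = 4/3 - 14 = -38/3 ≈ -12.667)
(23*W)*p(O(-3, 0)) = (23*(-38/3))*(-3 + 3) = -874/3*0 = 0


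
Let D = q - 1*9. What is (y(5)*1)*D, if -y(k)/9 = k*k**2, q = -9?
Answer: 20250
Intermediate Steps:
D = -18 (D = -9 - 1*9 = -9 - 9 = -18)
y(k) = -9*k**3 (y(k) = -9*k*k**2 = -9*k**3)
(y(5)*1)*D = (-9*5**3*1)*(-18) = (-9*125*1)*(-18) = -1125*1*(-18) = -1125*(-18) = 20250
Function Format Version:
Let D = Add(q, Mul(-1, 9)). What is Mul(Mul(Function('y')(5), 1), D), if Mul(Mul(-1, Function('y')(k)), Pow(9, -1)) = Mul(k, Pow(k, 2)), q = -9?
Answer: 20250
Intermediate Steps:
D = -18 (D = Add(-9, Mul(-1, 9)) = Add(-9, -9) = -18)
Function('y')(k) = Mul(-9, Pow(k, 3)) (Function('y')(k) = Mul(-9, Mul(k, Pow(k, 2))) = Mul(-9, Pow(k, 3)))
Mul(Mul(Function('y')(5), 1), D) = Mul(Mul(Mul(-9, Pow(5, 3)), 1), -18) = Mul(Mul(Mul(-9, 125), 1), -18) = Mul(Mul(-1125, 1), -18) = Mul(-1125, -18) = 20250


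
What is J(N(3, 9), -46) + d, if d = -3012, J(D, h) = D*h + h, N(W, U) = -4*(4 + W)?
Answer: -1770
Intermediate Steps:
N(W, U) = -16 - 4*W
J(D, h) = h + D*h
J(N(3, 9), -46) + d = -46*(1 + (-16 - 4*3)) - 3012 = -46*(1 + (-16 - 12)) - 3012 = -46*(1 - 28) - 3012 = -46*(-27) - 3012 = 1242 - 3012 = -1770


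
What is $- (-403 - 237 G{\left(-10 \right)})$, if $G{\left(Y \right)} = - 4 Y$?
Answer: $9883$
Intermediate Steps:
$- (-403 - 237 G{\left(-10 \right)}) = - (-403 - 237 \left(\left(-4\right) \left(-10\right)\right)) = - (-403 - 9480) = \left(-1\right) \left(-9883\right) = 9883$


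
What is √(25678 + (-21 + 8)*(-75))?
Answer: √26653 ≈ 163.26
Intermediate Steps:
√(25678 + (-21 + 8)*(-75)) = √(25678 - 13*(-75)) = √(25678 + 975) = √26653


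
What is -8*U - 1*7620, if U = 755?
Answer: -13660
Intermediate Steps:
-8*U - 1*7620 = -8*755 - 1*7620 = -6040 - 7620 = -13660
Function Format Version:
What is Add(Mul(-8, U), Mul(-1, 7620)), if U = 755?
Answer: -13660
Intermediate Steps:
Add(Mul(-8, U), Mul(-1, 7620)) = Add(Mul(-8, 755), Mul(-1, 7620)) = Add(-6040, -7620) = -13660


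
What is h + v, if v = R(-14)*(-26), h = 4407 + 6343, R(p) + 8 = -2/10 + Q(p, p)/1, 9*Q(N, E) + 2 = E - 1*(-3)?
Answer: 495034/45 ≈ 11001.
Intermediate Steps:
Q(N, E) = ⅑ + E/9 (Q(N, E) = -2/9 + (E - 1*(-3))/9 = -2/9 + (E + 3)/9 = -2/9 + (3 + E)/9 = -2/9 + (⅓ + E/9) = ⅑ + E/9)
R(p) = -364/45 + p/9 (R(p) = -8 + (-2/10 + (⅑ + p/9)/1) = -8 + (-2*⅒ + (⅑ + p/9)*1) = -8 + (-⅕ + (⅑ + p/9)) = -8 + (-4/45 + p/9) = -364/45 + p/9)
h = 10750
v = 11284/45 (v = (-364/45 + (⅑)*(-14))*(-26) = (-364/45 - 14/9)*(-26) = -434/45*(-26) = 11284/45 ≈ 250.76)
h + v = 10750 + 11284/45 = 495034/45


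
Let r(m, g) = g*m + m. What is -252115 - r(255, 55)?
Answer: -266395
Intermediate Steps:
r(m, g) = m + g*m
-252115 - r(255, 55) = -252115 - 255*(1 + 55) = -252115 - 255*56 = -252115 - 1*14280 = -252115 - 14280 = -266395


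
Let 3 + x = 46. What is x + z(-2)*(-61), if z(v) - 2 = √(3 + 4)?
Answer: -79 - 61*√7 ≈ -240.39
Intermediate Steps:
x = 43 (x = -3 + 46 = 43)
z(v) = 2 + √7 (z(v) = 2 + √(3 + 4) = 2 + √7)
x + z(-2)*(-61) = 43 + (2 + √7)*(-61) = 43 + (-122 - 61*√7) = -79 - 61*√7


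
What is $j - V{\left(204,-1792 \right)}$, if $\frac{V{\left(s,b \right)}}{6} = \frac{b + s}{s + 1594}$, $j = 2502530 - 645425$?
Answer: $\frac{1669542159}{899} \approx 1.8571 \cdot 10^{6}$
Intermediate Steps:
$j = 1857105$
$V{\left(s,b \right)} = \frac{6 \left(b + s\right)}{1594 + s}$ ($V{\left(s,b \right)} = 6 \frac{b + s}{s + 1594} = 6 \frac{b + s}{1594 + s} = \frac{6 \left(b + s\right)}{1594 + s}$)
$j - V{\left(204,-1792 \right)} = 1857105 - \frac{6 \left(-1792 + 204\right)}{1594 + 204} = 1857105 - 6 \cdot \frac{1}{1798} \left(-1588\right) = 1857105 - - \frac{4764}{899} = 1857105 + \frac{4764}{899} = \frac{1669542159}{899}$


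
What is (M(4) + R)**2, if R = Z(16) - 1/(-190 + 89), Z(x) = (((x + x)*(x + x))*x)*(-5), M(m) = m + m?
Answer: 68444365618321/10201 ≈ 6.7096e+9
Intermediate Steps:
M(m) = 2*m
Z(x) = -20*x**3 (Z(x) = (((2*x)*(2*x))*x)*(-5) = ((4*x**2)*x)*(-5) = (4*x**3)*(-5) = -20*x**3)
R = -8273919/101 (R = -20*16**3 - 1/(-190 + 89) = -20*4096 - 1/(-101) = -81920 - 1*(-1/101) = -81920 + 1/101 = -8273919/101 ≈ -81920.)
(M(4) + R)**2 = (2*4 - 8273919/101)**2 = (8 - 8273919/101)**2 = (-8273111/101)**2 = 68444365618321/10201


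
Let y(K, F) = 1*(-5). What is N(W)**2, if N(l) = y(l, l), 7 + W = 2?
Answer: 25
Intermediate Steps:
y(K, F) = -5
W = -5 (W = -7 + 2 = -5)
N(l) = -5
N(W)**2 = (-5)**2 = 25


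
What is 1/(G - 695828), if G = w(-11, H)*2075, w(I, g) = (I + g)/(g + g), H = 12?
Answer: -24/16697797 ≈ -1.4373e-6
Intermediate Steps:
w(I, g) = (I + g)/(2*g) (w(I, g) = (I + g)/((2*g)) = (I + g)*(1/(2*g)) = (I + g)/(2*g))
G = 2075/24 (G = ((1/2)*(-11 + 12)/12)*2075 = ((1/2)*(1/12)*1)*2075 = (1/24)*2075 = 2075/24 ≈ 86.458)
1/(G - 695828) = 1/(2075/24 - 695828) = 1/(-16697797/24) = -24/16697797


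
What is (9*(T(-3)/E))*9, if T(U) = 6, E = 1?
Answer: 486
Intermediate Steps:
(9*(T(-3)/E))*9 = (9*(6/1))*9 = (9*(6*1))*9 = (9*6)*9 = 54*9 = 486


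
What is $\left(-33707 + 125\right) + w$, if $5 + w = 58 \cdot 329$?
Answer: $-14505$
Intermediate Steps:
$w = 19077$ ($w = -5 + 58 \cdot 329 = -5 + 19082 = 19077$)
$\left(-33707 + 125\right) + w = \left(-33707 + 125\right) + 19077 = -33582 + 19077 = -14505$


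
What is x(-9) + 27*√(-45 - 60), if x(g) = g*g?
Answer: 81 + 27*I*√105 ≈ 81.0 + 276.67*I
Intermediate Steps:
x(g) = g²
x(-9) + 27*√(-45 - 60) = (-9)² + 27*√(-45 - 60) = 81 + 27*√(-105) = 81 + 27*(I*√105) = 81 + 27*I*√105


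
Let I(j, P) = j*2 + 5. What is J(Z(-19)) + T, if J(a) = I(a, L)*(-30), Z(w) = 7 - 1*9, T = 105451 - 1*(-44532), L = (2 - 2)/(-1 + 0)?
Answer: 149953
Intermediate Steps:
L = 0 (L = 0/(-1) = 0*(-1) = 0)
I(j, P) = 5 + 2*j (I(j, P) = 2*j + 5 = 5 + 2*j)
T = 149983 (T = 105451 + 44532 = 149983)
Z(w) = -2 (Z(w) = 7 - 9 = -2)
J(a) = -150 - 60*a (J(a) = (5 + 2*a)*(-30) = -150 - 60*a)
J(Z(-19)) + T = (-150 - 60*(-2)) + 149983 = (-150 + 120) + 149983 = -30 + 149983 = 149953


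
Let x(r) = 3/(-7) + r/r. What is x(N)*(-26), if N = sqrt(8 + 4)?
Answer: -104/7 ≈ -14.857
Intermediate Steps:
N = 2*sqrt(3) (N = sqrt(12) = 2*sqrt(3) ≈ 3.4641)
x(r) = 4/7 (x(r) = 3*(-1/7) + 1 = -3/7 + 1 = 4/7)
x(N)*(-26) = (4/7)*(-26) = -104/7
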